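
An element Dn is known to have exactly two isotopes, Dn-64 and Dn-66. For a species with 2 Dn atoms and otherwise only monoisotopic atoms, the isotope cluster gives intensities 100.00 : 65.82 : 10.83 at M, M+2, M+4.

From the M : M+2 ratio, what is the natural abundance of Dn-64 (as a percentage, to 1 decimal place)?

75.2%

Write p for the Dn-64 fraction. I(M+2)/I(M) = [C(2,1)·p^1·(1−p)] / p^2 = 2·(1−p)/p = 65.82/100.00 = 0.6582
(1−p)/p = 0.6582/2 = 0.3291  ⇒  p = 1/(1 + 0.3291) = 0.7524
Dn-64: 75.2%, Dn-66: 24.8%.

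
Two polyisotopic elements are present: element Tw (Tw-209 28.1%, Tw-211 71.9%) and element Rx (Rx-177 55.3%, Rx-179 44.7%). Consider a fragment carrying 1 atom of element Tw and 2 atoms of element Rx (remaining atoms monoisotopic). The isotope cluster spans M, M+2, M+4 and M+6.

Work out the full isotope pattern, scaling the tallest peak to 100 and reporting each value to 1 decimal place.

20.9 : 87.2 : 100.0 : 34.9

Element Tw pattern (n=1): 0.2810 : 0.7190
Element Rx pattern (n=2): 0.305809 : 0.494382 : 0.199809
Convolve the two distributions (both contribute in 2-u steps):
  M: 0.2810×0.305809 = 0.085932
  M+2: 0.2810×0.494382 + 0.7190×0.305809 = 0.358798
  M+4: 0.2810×0.199809 + 0.7190×0.494382 = 0.411607
  M+6: 0.7190×0.199809 = 0.143663
Scale to base peak (0.411607) = 100: 20.9 : 87.2 : 100.0 : 34.9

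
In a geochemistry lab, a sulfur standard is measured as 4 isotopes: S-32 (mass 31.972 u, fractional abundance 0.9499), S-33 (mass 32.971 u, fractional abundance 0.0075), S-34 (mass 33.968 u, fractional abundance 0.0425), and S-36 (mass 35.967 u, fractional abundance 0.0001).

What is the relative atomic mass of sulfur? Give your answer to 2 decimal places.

32.06 u

Average mass = Σ (abundance × isotope mass) = 0.9499 × 31.972 + 0.0075 × 32.971 + 0.0425 × 33.968 + 0.0001 × 35.967
= 30.3702 + 0.2473 + 1.4436 + 0.0036 = 32.0647 u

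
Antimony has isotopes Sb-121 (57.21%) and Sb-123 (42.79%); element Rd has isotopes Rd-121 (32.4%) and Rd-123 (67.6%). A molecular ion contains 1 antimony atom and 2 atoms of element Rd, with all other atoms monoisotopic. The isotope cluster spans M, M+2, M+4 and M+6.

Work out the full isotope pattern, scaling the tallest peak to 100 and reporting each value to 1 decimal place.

13.4 : 65.8 : 100.0 : 43.6

Antimony pattern (n=1): 0.5721 : 0.4279
Element Rd pattern (n=2): 0.104976 : 0.438048 : 0.456976
Convolve the two distributions (both contribute in 2-u steps):
  M: 0.5721×0.104976 = 0.060057
  M+2: 0.5721×0.438048 + 0.4279×0.104976 = 0.295526
  M+4: 0.5721×0.456976 + 0.4279×0.438048 = 0.448877
  M+6: 0.4279×0.456976 = 0.195540
Scale to base peak (0.448877) = 100: 13.4 : 65.8 : 100.0 : 43.6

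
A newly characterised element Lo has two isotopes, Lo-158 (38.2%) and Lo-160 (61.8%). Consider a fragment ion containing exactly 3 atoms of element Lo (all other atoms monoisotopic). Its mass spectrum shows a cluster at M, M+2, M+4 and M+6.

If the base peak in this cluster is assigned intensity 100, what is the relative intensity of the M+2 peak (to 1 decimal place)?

Term probabilities: M 0.0557, M+2 0.2705, M+4 0.4377, M+6 0.2360. Base peak = M+4.
P(M+4) = C(3,2) × 0.382^1 × 0.618^2 = 3 × 0.3820 × 0.381924 = 0.437685 (base)
P(M+2) = C(3,1) × 0.382^2 × 0.618^1 = 3 × 0.145924 × 0.6180 = 0.270543
Relative intensity = 0.270543 / 0.437685 × 100 = 61.8

61.8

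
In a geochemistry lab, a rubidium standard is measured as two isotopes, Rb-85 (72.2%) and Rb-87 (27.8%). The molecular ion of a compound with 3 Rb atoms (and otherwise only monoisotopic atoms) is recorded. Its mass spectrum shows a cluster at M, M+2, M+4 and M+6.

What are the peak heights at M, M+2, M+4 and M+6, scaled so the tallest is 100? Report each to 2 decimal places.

The 3 Rb atoms are independent, so intensities follow the terms of (0.722 + 0.278)^3.
P(M) = 0.722^3 = 0.376367
P(M+2) = 3 × 0.722^2 × 0.278^1 = 0.434751
P(M+4) = 3 × 0.722^1 × 0.278^2 = 0.167397
P(M+6) = 0.278^3 = 0.021485
The M+2 peak is largest (0.434751); scaling to 100 gives 86.57 : 100.00 : 38.50 : 4.94.

86.57 : 100.00 : 38.50 : 4.94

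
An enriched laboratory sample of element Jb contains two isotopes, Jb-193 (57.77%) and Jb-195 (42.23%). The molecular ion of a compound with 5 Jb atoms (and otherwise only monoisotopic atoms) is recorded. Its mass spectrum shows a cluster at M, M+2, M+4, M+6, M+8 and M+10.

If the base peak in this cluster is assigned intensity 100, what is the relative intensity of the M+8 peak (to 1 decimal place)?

(0.5777 + 0.4223)^5 gives M 0.0643, M+2 0.2352, M+4 0.3438, M+6 0.2513, M+8 0.0919, M+10 0.0134; the largest is M+4.
P(M+4) = C(5,2) × 0.5777^3 × 0.4223^2 = 10 × 0.19280003 × 0.17833729 = 0.343834 (base)
P(M+8) = C(5,4) × 0.5777^1 × 0.4223^4 = 5 × 0.5777 × 0.03180419 = 0.091866
Relative intensity = 0.091866 / 0.343834 × 100 = 26.7

26.7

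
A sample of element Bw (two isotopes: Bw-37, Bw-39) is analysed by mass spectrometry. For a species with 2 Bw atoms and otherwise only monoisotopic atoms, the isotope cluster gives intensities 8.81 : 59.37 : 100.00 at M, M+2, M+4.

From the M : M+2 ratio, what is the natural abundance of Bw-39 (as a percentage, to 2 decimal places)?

77.11%

Write p for the Bw-37 fraction. I(M+2)/I(M) = [C(2,1)·p^1·(1−p)] / p^2 = 2·(1−p)/p = 59.37/8.81 = 6.7389
(1−p)/p = 6.7389/2 = 3.3695  ⇒  p = 1/(1 + 3.3695) = 0.2289
Bw-37: 22.89%, Bw-39: 77.11%.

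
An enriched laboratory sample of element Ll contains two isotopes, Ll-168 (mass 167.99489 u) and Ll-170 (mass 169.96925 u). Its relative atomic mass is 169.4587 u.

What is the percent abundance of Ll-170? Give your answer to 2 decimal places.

With x = fraction of Ll-168 (so Ll-170 is 1 − x):
167.99489·x + 169.96925·(1 − x) = 169.4587
(167.99489 − 169.96925)·x = 169.4587 − 169.96925
x = -0.51055 / -1.97436 = 0.25859 → 25.86% Ll-168, 74.14% Ll-170.

74.14%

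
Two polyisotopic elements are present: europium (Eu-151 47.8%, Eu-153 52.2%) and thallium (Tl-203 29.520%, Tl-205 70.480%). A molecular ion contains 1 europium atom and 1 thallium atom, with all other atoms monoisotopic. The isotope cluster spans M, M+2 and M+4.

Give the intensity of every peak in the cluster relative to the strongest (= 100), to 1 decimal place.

Europium pattern (n=1): 0.4780 : 0.5220
Thallium pattern (n=1): 0.2952 : 0.7048
Convolve the two distributions (both contribute in 2-u steps):
  M: 0.4780×0.2952 = 0.141106
  M+2: 0.4780×0.7048 + 0.5220×0.2952 = 0.490989
  M+4: 0.5220×0.7048 = 0.367906
Scale to base peak (0.490989) = 100: 28.7 : 100.0 : 74.9

28.7 : 100.0 : 74.9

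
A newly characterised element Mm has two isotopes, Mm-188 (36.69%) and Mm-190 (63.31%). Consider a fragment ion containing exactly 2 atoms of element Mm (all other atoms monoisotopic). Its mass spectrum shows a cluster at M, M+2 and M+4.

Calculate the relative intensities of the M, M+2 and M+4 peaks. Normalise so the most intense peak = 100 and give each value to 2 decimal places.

28.98 : 100.00 : 86.28

Expanding (0.3669 + 0.6331)^2:
P(M) = 0.3669^2 = 0.134616
P(M+2) = 2 × 0.3669^1 × 0.6331^1 = 0.464569
P(M+4) = 0.6331^2 = 0.400816
The M+2 peak is largest (0.464569); scaling to 100 gives 28.98 : 100.00 : 86.28.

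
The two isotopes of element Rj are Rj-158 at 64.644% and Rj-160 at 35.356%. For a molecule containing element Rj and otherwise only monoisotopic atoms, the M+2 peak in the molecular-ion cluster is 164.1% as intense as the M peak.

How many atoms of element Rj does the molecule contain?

For n independent Rj atoms, I(M+2)/I(M) = n · (abundance Rj-160) / (abundance Rj-158) = n · 0.35356/0.64644.
n = 1.641 × 0.64644/0.35356 = 3.00 ≈ 3

3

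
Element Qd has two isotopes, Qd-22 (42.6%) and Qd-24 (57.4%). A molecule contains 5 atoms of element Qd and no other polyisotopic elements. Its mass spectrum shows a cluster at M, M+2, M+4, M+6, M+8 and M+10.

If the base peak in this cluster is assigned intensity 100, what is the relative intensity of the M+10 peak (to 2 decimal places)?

18.16

Term probabilities: M 0.0140, M+2 0.0945, M+4 0.2547, M+6 0.3432, M+8 0.2312, M+10 0.0623. Base peak = M+6.
P(M+6) = C(5,3) × 0.426^2 × 0.574^3 = 10 × 0.181476 × 0.18911922 = 0.343206 (base)
P(M+10) = C(5,5) × 0.426^0 × 0.574^5 = 1 × 1.0000 × 0.06231025 = 0.062310
Relative intensity = 0.062310 / 0.343206 × 100 = 18.16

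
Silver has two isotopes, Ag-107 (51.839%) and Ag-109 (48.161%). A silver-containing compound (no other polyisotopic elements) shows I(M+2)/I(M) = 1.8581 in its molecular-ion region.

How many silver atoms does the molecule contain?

For n independent Ag atoms, I(M+2)/I(M) = n · (abundance Ag-109) / (abundance Ag-107) = n · 0.48161/0.51839.
n = 1.8581 × 0.51839/0.48161 = 2.00 ≈ 2

2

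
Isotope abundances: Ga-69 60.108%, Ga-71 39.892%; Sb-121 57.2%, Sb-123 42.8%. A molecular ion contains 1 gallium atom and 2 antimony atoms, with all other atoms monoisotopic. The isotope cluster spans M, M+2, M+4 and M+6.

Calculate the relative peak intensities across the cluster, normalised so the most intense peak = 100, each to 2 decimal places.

46.29 : 100.00 : 71.90 : 17.20

Gallium pattern (n=1): 0.60108 : 0.39892
Antimony pattern (n=2): 0.327184 : 0.489632 : 0.183184
Convolve the two distributions (both contribute in 2-u steps):
  M: 0.60108×0.327184 = 0.196664
  M+2: 0.60108×0.489632 + 0.39892×0.327184 = 0.424828
  M+4: 0.60108×0.183184 + 0.39892×0.489632 = 0.305432
  M+6: 0.39892×0.183184 = 0.073076
Scale to base peak (0.424828) = 100: 46.29 : 100.00 : 71.90 : 17.20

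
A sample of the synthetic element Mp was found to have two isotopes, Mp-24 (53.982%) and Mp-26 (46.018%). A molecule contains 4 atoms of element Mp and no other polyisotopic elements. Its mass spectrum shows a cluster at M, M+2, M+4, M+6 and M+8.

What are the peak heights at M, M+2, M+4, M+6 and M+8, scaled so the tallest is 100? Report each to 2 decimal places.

Expanding (0.53982 + 0.46018)^4:
P(M) = 0.53982^4 = 0.084917
P(M+2) = 4 × 0.53982^3 × 0.46018^1 = 0.289557
P(M+4) = 6 × 0.53982^2 × 0.46018^2 = 0.370258
P(M+6) = 4 × 0.53982^1 × 0.46018^3 = 0.210423
P(M+8) = 0.46018^4 = 0.044845
The M+4 peak is largest (0.370258); scaling to 100 gives 22.93 : 78.20 : 100.00 : 56.83 : 12.11.

22.93 : 78.20 : 100.00 : 56.83 : 12.11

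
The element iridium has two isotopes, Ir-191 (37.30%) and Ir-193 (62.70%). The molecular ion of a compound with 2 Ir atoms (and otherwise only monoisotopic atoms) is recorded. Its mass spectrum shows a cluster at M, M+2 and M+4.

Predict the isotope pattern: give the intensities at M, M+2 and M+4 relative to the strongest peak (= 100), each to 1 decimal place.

Expanding (0.3730 + 0.6270)^2:
P(M) = 0.3730^2 = 0.139129
P(M+2) = 2 × 0.3730^1 × 0.6270^1 = 0.467742
P(M+4) = 0.6270^2 = 0.393129
The M+2 peak is largest (0.467742); scaling to 100 gives 29.7 : 100.0 : 84.0.

29.7 : 100.0 : 84.0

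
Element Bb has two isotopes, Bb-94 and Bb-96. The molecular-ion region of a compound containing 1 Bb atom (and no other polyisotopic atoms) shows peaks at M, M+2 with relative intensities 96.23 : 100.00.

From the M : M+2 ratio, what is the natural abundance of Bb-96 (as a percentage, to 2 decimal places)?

If p is the fraction of Bb that is Bb-94, then I(M+2)/I(M) = [C(1,1)·p^0·(1−p)] / p^1 = 1·(1−p)/p = 100.00/96.23 = 1.0392
(1−p)/p = 1.0392/1 = 1.0392  ⇒  p = 1/(1 + 1.0392) = 0.4904
Bb-94: 49.04%, Bb-96: 50.96%.

50.96%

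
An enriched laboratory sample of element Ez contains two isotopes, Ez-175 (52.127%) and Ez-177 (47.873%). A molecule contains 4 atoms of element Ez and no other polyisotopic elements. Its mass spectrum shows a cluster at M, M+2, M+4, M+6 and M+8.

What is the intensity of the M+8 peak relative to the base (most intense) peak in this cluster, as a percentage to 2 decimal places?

14.06%

(0.52127 + 0.47873)^4 gives M 0.0738, M+2 0.2712, M+4 0.3736, M+6 0.2288, M+8 0.0525; the largest is M+4.
P(M+4) = C(4,2) × 0.52127^2 × 0.47873^2 = 6 × 0.27172241 × 0.22918241 = 0.373644 (base)
P(M+8) = C(4,4) × 0.52127^0 × 0.47873^4 = 1 × 1.0000 × 0.05252458 = 0.052525
Relative intensity = 0.052525 / 0.373644 × 100 = 14.06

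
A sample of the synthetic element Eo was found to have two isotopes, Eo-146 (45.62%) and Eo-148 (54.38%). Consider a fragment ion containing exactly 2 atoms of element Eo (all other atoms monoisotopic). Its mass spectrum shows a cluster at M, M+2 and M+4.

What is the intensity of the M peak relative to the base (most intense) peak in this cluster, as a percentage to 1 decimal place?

Term probabilities: M 0.2081, M+2 0.4962, M+4 0.2957. Base peak = M+2.
P(M+2) = C(2,1) × 0.4562^1 × 0.5438^1 = 2 × 0.4562 × 0.5438 = 0.496163 (base)
P(M) = C(2,0) × 0.4562^2 × 0.5438^0 = 1 × 0.20811844 × 1.0000 = 0.208118
Relative intensity = 0.208118 / 0.496163 × 100 = 41.9

41.9%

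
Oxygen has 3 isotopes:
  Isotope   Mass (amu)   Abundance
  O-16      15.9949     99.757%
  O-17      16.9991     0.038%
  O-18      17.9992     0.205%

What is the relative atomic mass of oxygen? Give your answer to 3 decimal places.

Average mass = Σ (abundance × isotope mass) = 0.99757 × 15.9949 + 0.00038 × 16.9991 + 0.00205 × 17.9992
= 15.95603 + 0.00646 + 0.03690 = 15.99939 amu

15.999 amu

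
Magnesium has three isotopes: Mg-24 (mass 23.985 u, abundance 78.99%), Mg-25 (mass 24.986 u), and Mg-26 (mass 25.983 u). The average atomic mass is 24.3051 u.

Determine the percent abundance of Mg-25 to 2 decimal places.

10.00%

Let x and y be the fractions of Mg-25 and Mg-26. Then x + y = 1 − 0.7899 = 0.2101 and 24.986x + 25.983y = 24.3051 − 0.7899×23.985 = 5.3593485.
Substituting: 24.986x + 25.983(0.2101 − x) = 5.3593485
(24.986 − 25.983)x = -0.0996798  ⇒  x = 0.09998, y = 0.11012
Mg-25: 10.00%, Mg-26: 11.01%.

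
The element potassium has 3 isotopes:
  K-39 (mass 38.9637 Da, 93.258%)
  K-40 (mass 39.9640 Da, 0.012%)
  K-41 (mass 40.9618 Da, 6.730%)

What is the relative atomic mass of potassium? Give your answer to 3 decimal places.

The abundance-weighted mean is 0.93258 × 38.9637 + 0.00012 × 39.9640 + 0.06730 × 40.9618
= 36.33677 + 0.00480 + 2.75673 = 39.09830 Da

39.098 Da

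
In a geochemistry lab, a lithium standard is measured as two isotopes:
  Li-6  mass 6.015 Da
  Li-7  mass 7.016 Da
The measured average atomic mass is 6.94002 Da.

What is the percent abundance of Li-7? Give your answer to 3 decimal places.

Let x be the fractional abundance of Li-6; then Li-7 has abundance 1 − x.
6.015·x + 7.016·(1 − x) = 6.94002
(6.015 − 7.016)·x = 6.94002 − 7.016
x = -0.07598 / -1.001 = 0.07590 → 7.590% Li-6, 92.410% Li-7.

92.410%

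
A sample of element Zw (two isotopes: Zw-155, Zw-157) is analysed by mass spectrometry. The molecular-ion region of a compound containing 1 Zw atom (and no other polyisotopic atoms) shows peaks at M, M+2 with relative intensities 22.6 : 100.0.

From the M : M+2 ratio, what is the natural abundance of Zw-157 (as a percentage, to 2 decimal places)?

If p is the fraction of Zw that is Zw-155, then I(M+2)/I(M) = [C(1,1)·p^0·(1−p)] / p^1 = 1·(1−p)/p = 100.0/22.6 = 4.4248
(1−p)/p = 4.4248/1 = 4.4248  ⇒  p = 1/(1 + 4.4248) = 0.1843
Zw-155: 18.43%, Zw-157: 81.57%.

81.57%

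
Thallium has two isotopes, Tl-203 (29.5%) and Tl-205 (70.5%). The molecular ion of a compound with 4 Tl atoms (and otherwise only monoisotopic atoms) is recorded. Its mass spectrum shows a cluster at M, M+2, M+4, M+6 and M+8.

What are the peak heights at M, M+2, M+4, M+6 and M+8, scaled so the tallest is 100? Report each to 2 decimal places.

1.83 : 17.51 : 62.77 : 100.00 : 59.75

Expanding (0.295 + 0.705)^4:
P(M) = 0.295^4 = 0.007573
P(M+2) = 4 × 0.295^3 × 0.705^1 = 0.072396
P(M+4) = 6 × 0.295^2 × 0.705^2 = 0.259522
P(M+6) = 4 × 0.295^1 × 0.705^3 = 0.413475
P(M+8) = 0.705^4 = 0.247034
The M+6 peak is largest (0.413475); scaling to 100 gives 1.83 : 17.51 : 62.77 : 100.00 : 59.75.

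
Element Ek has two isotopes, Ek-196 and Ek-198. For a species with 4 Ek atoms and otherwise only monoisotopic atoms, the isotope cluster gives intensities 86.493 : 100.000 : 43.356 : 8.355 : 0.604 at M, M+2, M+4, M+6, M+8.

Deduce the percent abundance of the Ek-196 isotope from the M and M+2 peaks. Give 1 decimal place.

Write p for the Ek-196 fraction. I(M+2)/I(M) = [C(4,1)·p^3·(1−p)] / p^4 = 4·(1−p)/p = 100.000/86.493 = 1.1562
(1−p)/p = 1.1562/4 = 0.2890  ⇒  p = 1/(1 + 0.2890) = 0.7758
Ek-196: 77.6%, Ek-198: 22.4%.

77.6%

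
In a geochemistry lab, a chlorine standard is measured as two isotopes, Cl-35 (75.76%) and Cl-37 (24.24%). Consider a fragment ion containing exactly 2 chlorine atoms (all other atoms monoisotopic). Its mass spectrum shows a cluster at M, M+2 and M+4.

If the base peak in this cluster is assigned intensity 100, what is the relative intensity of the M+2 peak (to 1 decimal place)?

(0.7576 + 0.2424)^2 gives M 0.5740, M+2 0.3673, M+4 0.0588; the largest is M.
P(M) = C(2,0) × 0.7576^2 × 0.2424^0 = 1 × 0.57395776 × 1.0000 = 0.573958 (base)
P(M+2) = C(2,1) × 0.7576^1 × 0.2424^1 = 2 × 0.7576 × 0.2424 = 0.367284
Relative intensity = 0.367284 / 0.573958 × 100 = 64.0

64.0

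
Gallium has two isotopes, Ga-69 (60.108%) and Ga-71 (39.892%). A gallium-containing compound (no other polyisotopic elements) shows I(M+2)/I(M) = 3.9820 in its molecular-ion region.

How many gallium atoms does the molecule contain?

6

With n Ga atoms, P(M+2)/P(M) = C(n,1)·p^(n−1)q / p^n = n·q/p = n · 0.39892/0.60108.
n = 3.9820 × 0.60108/0.39892 = 6.00 ≈ 6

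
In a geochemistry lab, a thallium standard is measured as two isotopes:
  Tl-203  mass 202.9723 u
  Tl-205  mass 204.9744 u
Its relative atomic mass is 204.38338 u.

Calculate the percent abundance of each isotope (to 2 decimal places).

Writing the weighted mean with unknown fraction x of Tl-203:
202.9723·x + 204.9744·(1 − x) = 204.38338
(202.9723 − 204.9744)·x = 204.38338 − 204.9744
x = -0.59102 / -2.0021 = 0.29520 → 29.52% Tl-203, 70.48% Tl-205.

Tl-203: 29.52%, Tl-205: 70.48%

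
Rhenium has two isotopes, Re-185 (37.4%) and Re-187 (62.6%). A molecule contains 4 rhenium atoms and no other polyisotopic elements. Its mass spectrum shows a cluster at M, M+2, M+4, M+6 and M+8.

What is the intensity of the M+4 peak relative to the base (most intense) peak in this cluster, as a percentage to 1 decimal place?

89.6%

Binomial terms of (0.374 + 0.626)^4: M 0.0196, M+2 0.1310, M+4 0.3289, M+6 0.3670, M+8 0.1536 → M+6 is the base peak.
P(M+6) = C(4,3) × 0.374^1 × 0.626^3 = 4 × 0.3740 × 0.24531438 = 0.366990 (base)
P(M+4) = C(4,2) × 0.374^2 × 0.626^2 = 6 × 0.139876 × 0.391876 = 0.328884
Relative intensity = 0.328884 / 0.366990 × 100 = 89.6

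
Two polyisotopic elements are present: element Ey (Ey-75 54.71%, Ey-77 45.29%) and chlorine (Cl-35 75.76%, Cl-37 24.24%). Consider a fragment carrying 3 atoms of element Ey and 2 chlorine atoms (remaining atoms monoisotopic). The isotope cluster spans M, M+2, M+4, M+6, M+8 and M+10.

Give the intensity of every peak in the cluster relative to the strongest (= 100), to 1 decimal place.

Element Ey pattern (n=3): 0.1637571 : 0.40668392 : 0.33666085 : 0.09289813
Chlorine pattern (n=2): 0.57395776 : 0.36728448 : 0.05875776
Convolve the two distributions (both contribute in 2-u steps):
  M: 0.1637571×0.57395776 = 0.093990
  M+2: 0.1637571×0.36728448 + 0.40668392×0.57395776 = 0.293565
  M+4: 0.1637571×0.05875776 + 0.40668392×0.36728448 + 0.33666085×0.57395776 = 0.352220
  M+6: 0.40668392×0.05875776 + 0.33666085×0.36728448 + 0.09289813×0.57395776 = 0.200866
  M+8: 0.33666085×0.05875776 + 0.09289813×0.36728448 = 0.053901
  M+10: 0.09289813×0.05875776 = 0.005458
Scale to base peak (0.352220) = 100: 26.7 : 83.3 : 100.0 : 57.0 : 15.3 : 1.5

26.7 : 83.3 : 100.0 : 57.0 : 15.3 : 1.5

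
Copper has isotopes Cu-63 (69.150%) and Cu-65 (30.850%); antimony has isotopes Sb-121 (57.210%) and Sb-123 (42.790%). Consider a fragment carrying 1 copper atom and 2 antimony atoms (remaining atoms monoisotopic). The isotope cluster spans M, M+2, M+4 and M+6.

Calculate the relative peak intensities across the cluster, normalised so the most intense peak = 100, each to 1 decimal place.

Copper pattern (n=1): 0.6915 : 0.3085
Antimony pattern (n=2): 0.32729841 : 0.48960318 : 0.18309841
Convolve the two distributions (both contribute in 2-u steps):
  M: 0.6915×0.32729841 = 0.226327
  M+2: 0.6915×0.48960318 + 0.3085×0.32729841 = 0.439532
  M+4: 0.6915×0.18309841 + 0.3085×0.48960318 = 0.277655
  M+6: 0.3085×0.18309841 = 0.056486
Scale to base peak (0.439532) = 100: 51.5 : 100.0 : 63.2 : 12.9

51.5 : 100.0 : 63.2 : 12.9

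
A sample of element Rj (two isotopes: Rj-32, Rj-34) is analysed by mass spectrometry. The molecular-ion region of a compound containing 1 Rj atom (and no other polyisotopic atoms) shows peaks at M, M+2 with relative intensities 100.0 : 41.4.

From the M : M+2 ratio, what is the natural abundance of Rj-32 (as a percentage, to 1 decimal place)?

If p is the fraction of Rj that is Rj-32, then I(M+2)/I(M) = [C(1,1)·p^0·(1−p)] / p^1 = 1·(1−p)/p = 41.4/100.0 = 0.4140
(1−p)/p = 0.4140/1 = 0.4140  ⇒  p = 1/(1 + 0.4140) = 0.7072
Rj-32: 70.7%, Rj-34: 29.3%.

70.7%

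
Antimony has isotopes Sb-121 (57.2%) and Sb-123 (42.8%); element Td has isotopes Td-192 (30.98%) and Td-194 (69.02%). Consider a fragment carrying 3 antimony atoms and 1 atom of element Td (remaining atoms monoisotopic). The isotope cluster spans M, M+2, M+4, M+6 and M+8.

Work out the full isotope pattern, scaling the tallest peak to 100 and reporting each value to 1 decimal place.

Antimony pattern (n=3): 0.18714925 : 0.42010426 : 0.31434374 : 0.07840275
Element Td pattern (n=1): 0.3098 : 0.6902
Convolve the two distributions (both contribute in 2-u steps):
  M: 0.18714925×0.3098 = 0.057979
  M+2: 0.18714925×0.6902 + 0.42010426×0.3098 = 0.259319
  M+4: 0.42010426×0.6902 + 0.31434374×0.3098 = 0.387340
  M+6: 0.31434374×0.6902 + 0.07840275×0.3098 = 0.241249
  M+8: 0.07840275×0.6902 = 0.054114
Scale to base peak (0.387340) = 100: 15.0 : 66.9 : 100.0 : 62.3 : 14.0

15.0 : 66.9 : 100.0 : 62.3 : 14.0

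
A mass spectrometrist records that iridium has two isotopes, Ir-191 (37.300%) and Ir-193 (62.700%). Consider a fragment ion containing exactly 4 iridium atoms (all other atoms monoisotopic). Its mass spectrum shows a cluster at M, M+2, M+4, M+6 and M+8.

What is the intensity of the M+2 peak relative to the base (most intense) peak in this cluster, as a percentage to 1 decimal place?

Term probabilities: M 0.0194, M+2 0.1302, M+4 0.3282, M+6 0.3678, M+8 0.1546. Base peak = M+6.
P(M+6) = C(4,3) × 0.37300^1 × 0.62700^3 = 4 × 0.3730 × 0.24649188 = 0.367766 (base)
P(M+2) = C(4,1) × 0.37300^3 × 0.62700^1 = 4 × 0.05189512 × 0.6270 = 0.130153
Relative intensity = 0.130153 / 0.367766 × 100 = 35.4

35.4%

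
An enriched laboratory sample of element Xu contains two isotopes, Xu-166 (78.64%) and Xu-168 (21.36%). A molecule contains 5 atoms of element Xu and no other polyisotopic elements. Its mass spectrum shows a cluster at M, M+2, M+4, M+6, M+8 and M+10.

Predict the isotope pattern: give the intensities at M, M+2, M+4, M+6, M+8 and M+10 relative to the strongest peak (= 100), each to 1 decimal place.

73.6 : 100.0 : 54.3 : 14.8 : 2.0 : 0.1

Expanding (0.7864 + 0.2136)^5:
P(M) = 0.7864^5 = 0.300758
P(M+2) = 5 × 0.7864^4 × 0.2136^1 = 0.408456
P(M+4) = 10 × 0.7864^3 × 0.2136^2 = 0.221888
P(M+6) = 10 × 0.7864^2 × 0.2136^3 = 0.060269
P(M+8) = 5 × 0.7864^1 × 0.2136^4 = 0.008185
P(M+10) = 0.2136^5 = 0.000445
The M+2 peak is largest (0.408456); scaling to 100 gives 73.6 : 100.0 : 54.3 : 14.8 : 2.0 : 0.1.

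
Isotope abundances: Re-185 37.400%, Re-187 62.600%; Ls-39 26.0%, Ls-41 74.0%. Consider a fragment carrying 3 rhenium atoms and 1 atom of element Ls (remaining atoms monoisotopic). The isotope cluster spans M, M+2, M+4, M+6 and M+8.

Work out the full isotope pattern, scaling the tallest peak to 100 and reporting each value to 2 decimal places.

3.50 : 27.50 : 79.33 : 100.00 : 46.65

Rhenium pattern (n=3): 0.05231362 : 0.26268713 : 0.43968487 : 0.24531438
Element Ls pattern (n=1): 0.2600 : 0.7400
Convolve the two distributions (both contribute in 2-u steps):
  M: 0.05231362×0.2600 = 0.013602
  M+2: 0.05231362×0.7400 + 0.26268713×0.2600 = 0.107011
  M+4: 0.26268713×0.7400 + 0.43968487×0.2600 = 0.308707
  M+6: 0.43968487×0.7400 + 0.24531438×0.2600 = 0.389149
  M+8: 0.24531438×0.7400 = 0.181533
Scale to base peak (0.389149) = 100: 3.50 : 27.50 : 79.33 : 100.00 : 46.65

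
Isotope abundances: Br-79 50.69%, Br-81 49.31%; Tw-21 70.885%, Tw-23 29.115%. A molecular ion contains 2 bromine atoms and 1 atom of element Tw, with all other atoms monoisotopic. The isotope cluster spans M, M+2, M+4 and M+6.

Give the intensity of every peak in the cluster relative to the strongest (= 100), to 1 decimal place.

42.4 : 100.0 : 74.1 : 16.5

Bromine pattern (n=2): 0.25694761 : 0.49990478 : 0.24314761
Element Tw pattern (n=1): 0.70885 : 0.29115
Convolve the two distributions (both contribute in 2-u steps):
  M: 0.25694761×0.70885 = 0.182137
  M+2: 0.25694761×0.29115 + 0.49990478×0.70885 = 0.429168
  M+4: 0.49990478×0.29115 + 0.24314761×0.70885 = 0.317902
  M+6: 0.24314761×0.29115 = 0.070792
Scale to base peak (0.429168) = 100: 42.4 : 100.0 : 74.1 : 16.5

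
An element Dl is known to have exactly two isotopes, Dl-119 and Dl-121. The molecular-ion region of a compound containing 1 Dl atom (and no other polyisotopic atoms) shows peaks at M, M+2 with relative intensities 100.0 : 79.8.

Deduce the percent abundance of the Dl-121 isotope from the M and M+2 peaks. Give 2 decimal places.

44.38%

Let p = fractional abundance of Dl-119. I(M+2)/I(M) = [C(1,1)·p^0·(1−p)] / p^1 = 1·(1−p)/p = 79.8/100.0 = 0.7980
(1−p)/p = 0.7980/1 = 0.7980  ⇒  p = 1/(1 + 0.7980) = 0.5562
Dl-119: 55.62%, Dl-121: 44.38%.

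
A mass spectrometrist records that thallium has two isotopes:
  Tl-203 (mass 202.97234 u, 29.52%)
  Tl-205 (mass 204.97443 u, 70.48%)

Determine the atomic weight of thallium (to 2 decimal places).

204.38 u

Ar = Σ fᵢ·mᵢ = 0.2952 × 202.97234 + 0.7048 × 204.97443
= 59.917435 + 144.465978 = 204.383413 u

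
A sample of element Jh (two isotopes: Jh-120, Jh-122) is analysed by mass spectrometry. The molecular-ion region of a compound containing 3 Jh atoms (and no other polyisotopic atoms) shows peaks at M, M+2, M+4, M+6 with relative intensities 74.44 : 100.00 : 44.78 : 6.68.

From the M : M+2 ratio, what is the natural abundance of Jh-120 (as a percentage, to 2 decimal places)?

Write p for the Jh-120 fraction. I(M+2)/I(M) = [C(3,1)·p^2·(1−p)] / p^3 = 3·(1−p)/p = 100.00/74.44 = 1.3434
(1−p)/p = 1.3434/3 = 0.4478  ⇒  p = 1/(1 + 0.4478) = 0.6907
Jh-120: 69.07%, Jh-122: 30.93%.

69.07%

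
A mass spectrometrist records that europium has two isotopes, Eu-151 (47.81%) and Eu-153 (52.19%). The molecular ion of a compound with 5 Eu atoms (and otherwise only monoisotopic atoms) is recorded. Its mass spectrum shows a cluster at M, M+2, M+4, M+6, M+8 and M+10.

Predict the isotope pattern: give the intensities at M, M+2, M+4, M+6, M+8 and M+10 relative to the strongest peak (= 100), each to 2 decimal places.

7.69 : 41.96 : 91.61 : 100.00 : 54.58 : 11.92

Each Eu atom is independently Eu-151 (p = 0.4781) or Eu-153 (q = 0.5219); the cluster is the binomial expansion (p + q)^5.
P(M) = 0.4781^5 = 0.024980
P(M+2) = 5 × 0.4781^4 × 0.5219^1 = 0.136343
P(M+4) = 10 × 0.4781^3 × 0.5219^2 = 0.297667
P(M+6) = 10 × 0.4781^2 × 0.5219^3 = 0.324937
P(M+8) = 5 × 0.4781^1 × 0.5219^4 = 0.177353
P(M+10) = 0.5219^5 = 0.038720
The M+6 peak is largest (0.324937); scaling to 100 gives 7.69 : 41.96 : 91.61 : 100.00 : 54.58 : 11.92.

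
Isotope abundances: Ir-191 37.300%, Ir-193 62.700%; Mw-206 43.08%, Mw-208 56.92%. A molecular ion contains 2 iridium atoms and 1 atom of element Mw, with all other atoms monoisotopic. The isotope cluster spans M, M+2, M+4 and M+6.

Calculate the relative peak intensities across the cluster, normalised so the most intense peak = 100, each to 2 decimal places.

Iridium pattern (n=2): 0.139129 : 0.467742 : 0.393129
Element Mw pattern (n=1): 0.4308 : 0.5692
Convolve the two distributions (both contribute in 2-u steps):
  M: 0.139129×0.4308 = 0.059937
  M+2: 0.139129×0.5692 + 0.467742×0.4308 = 0.280695
  M+4: 0.467742×0.5692 + 0.393129×0.4308 = 0.435599
  M+6: 0.393129×0.5692 = 0.223769
Scale to base peak (0.435599) = 100: 13.76 : 64.44 : 100.00 : 51.37

13.76 : 64.44 : 100.00 : 51.37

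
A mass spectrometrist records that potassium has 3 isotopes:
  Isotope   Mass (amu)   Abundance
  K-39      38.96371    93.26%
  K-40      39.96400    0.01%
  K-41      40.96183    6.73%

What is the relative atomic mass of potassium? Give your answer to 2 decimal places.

39.10 amu

Ar = Σ fᵢ·mᵢ = 0.9326 × 38.96371 + 0.0001 × 39.96400 + 0.0673 × 40.96183
= 36.337556 + 0.003996 + 2.756731 = 39.098283 amu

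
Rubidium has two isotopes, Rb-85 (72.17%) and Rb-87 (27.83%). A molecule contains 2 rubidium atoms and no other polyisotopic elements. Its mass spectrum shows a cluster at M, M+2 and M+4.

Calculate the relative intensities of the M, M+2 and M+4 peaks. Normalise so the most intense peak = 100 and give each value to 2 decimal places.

100.00 : 77.12 : 14.87

Expanding (0.7217 + 0.2783)^2:
P(M) = 0.7217^2 = 0.520851
P(M+2) = 2 × 0.7217^1 × 0.2783^1 = 0.401698
P(M+4) = 0.2783^2 = 0.077451
The M peak is largest (0.520851); scaling to 100 gives 100.00 : 77.12 : 14.87.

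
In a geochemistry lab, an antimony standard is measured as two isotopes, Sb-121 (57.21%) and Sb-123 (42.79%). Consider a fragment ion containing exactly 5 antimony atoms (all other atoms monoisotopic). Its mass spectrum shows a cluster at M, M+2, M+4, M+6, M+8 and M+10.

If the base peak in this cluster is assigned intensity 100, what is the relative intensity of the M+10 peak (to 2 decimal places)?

(0.5721 + 0.4279)^5 gives M 0.0613, M+2 0.2292, M+4 0.3428, M+6 0.2564, M+8 0.0959, M+10 0.0143; the largest is M+4.
P(M+4) = C(5,2) × 0.5721^3 × 0.4279^2 = 10 × 0.18724742 × 0.18309841 = 0.342847 (base)
P(M+10) = C(5,5) × 0.5721^0 × 0.4279^5 = 1 × 1.0000 × 0.01434536 = 0.014345
Relative intensity = 0.014345 / 0.342847 × 100 = 4.18

4.18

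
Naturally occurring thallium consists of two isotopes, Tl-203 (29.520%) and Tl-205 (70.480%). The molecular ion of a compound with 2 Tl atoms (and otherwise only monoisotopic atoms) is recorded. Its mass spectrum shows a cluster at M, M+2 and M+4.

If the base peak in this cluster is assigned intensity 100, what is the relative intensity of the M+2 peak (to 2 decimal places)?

83.77

Binomial terms of (0.29520 + 0.70480)^2: M 0.0871, M+2 0.4161, M+4 0.4967 → M+4 is the base peak.
P(M+4) = C(2,2) × 0.29520^0 × 0.70480^2 = 1 × 1.0000 × 0.49674304 = 0.496743 (base)
P(M+2) = C(2,1) × 0.29520^1 × 0.70480^1 = 2 × 0.2952 × 0.7048 = 0.416114
Relative intensity = 0.416114 / 0.496743 × 100 = 83.77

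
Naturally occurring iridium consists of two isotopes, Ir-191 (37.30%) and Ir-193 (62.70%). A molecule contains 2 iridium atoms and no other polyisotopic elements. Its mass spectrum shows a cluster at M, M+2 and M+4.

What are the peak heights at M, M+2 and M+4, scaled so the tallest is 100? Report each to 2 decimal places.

29.74 : 100.00 : 84.05

Each Ir atom is independently Ir-191 (p = 0.3730) or Ir-193 (q = 0.6270); the cluster is the binomial expansion (p + q)^2.
P(M) = 0.3730^2 = 0.139129
P(M+2) = 2 × 0.3730^1 × 0.6270^1 = 0.467742
P(M+4) = 0.6270^2 = 0.393129
The M+2 peak is largest (0.467742); scaling to 100 gives 29.74 : 100.00 : 84.05.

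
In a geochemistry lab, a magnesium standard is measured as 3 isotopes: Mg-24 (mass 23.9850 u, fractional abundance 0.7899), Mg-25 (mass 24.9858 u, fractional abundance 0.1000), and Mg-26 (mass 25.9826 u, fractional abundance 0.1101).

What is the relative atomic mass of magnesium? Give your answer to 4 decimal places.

Ar = Σ fᵢ·mᵢ = 0.7899 × 23.9850 + 0.1000 × 24.9858 + 0.1101 × 25.9826
= 18.94575 + 2.49858 + 2.86068 = 24.30501 u

24.3050 u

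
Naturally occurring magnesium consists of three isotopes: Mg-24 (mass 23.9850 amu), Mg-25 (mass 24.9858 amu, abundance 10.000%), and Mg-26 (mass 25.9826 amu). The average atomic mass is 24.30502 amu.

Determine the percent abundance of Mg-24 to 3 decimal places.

Let x and y be the fractions of Mg-24 and Mg-26. Then x + y = 1 − 0.10000 = 0.90000 and 23.9850x + 25.9826y = 24.30502 − 0.10000×24.9858 = 21.80644.
Substituting: 23.9850x + 25.9826(0.90000 − x) = 21.80644
(23.9850 − 25.9826)x = -1.5779  ⇒  x = 0.78990, y = 0.11010
Mg-24: 78.990%, Mg-26: 11.010%.

78.990%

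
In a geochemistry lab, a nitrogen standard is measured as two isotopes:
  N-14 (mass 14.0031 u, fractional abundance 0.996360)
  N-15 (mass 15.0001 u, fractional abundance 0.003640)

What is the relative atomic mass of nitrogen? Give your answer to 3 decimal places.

14.007 u

Weight each isotope mass by its fractional abundance: 0.996360 × 14.0031 + 0.003640 × 15.0001
= 13.95213 + 0.05460 = 14.00673 u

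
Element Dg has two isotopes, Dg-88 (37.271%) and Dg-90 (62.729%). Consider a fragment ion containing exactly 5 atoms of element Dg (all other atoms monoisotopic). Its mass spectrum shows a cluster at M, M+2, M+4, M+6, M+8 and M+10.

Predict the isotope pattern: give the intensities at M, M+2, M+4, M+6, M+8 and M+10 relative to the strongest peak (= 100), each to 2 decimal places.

Each Dg atom is independently Dg-88 (p = 0.37271) or Dg-90 (q = 0.62729); the cluster is the binomial expansion (p + q)^5.
P(M) = 0.37271^5 = 0.007192
P(M+2) = 5 × 0.37271^4 × 0.62729^1 = 0.060523
P(M+4) = 10 × 0.37271^3 × 0.62729^2 = 0.203728
P(M+6) = 10 × 0.37271^2 × 0.62729^3 = 0.342884
P(M+8) = 5 × 0.37271^1 × 0.62729^4 = 0.288546
P(M+10) = 0.62729^5 = 0.097127
The M+6 peak is largest (0.342884); scaling to 100 gives 2.10 : 17.65 : 59.42 : 100.00 : 84.15 : 28.33.

2.10 : 17.65 : 59.42 : 100.00 : 84.15 : 28.33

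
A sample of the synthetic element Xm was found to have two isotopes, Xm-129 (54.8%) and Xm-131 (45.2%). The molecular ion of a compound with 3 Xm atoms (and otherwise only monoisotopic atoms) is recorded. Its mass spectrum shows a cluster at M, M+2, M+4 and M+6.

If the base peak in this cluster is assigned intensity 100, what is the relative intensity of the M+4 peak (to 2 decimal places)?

Term probabilities: M 0.1646, M+2 0.4072, M+4 0.3359, M+6 0.0923. Base peak = M+2.
P(M+2) = C(3,1) × 0.548^2 × 0.452^1 = 3 × 0.300304 × 0.4520 = 0.407212 (base)
P(M+4) = C(3,2) × 0.548^1 × 0.452^2 = 3 × 0.5480 × 0.204304 = 0.335876
Relative intensity = 0.335876 / 0.407212 × 100 = 82.48

82.48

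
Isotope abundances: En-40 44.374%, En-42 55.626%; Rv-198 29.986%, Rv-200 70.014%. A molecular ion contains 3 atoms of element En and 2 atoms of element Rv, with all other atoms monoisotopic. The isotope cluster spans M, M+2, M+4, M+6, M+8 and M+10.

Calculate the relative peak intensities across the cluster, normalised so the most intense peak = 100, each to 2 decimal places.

2.25 : 18.95 : 62.33 : 100.00 : 78.45 : 24.14

Element En pattern (n=3): 0.08737471 : 0.32859144 : 0.411913 : 0.17212085
Element Rv pattern (n=2): 0.08991602 : 0.41988796 : 0.49019602
Convolve the two distributions (both contribute in 2-u steps):
  M: 0.08737471×0.08991602 = 0.007856
  M+2: 0.08737471×0.41988796 + 0.32859144×0.08991602 = 0.066233
  M+4: 0.08737471×0.49019602 + 0.32859144×0.41988796 + 0.411913×0.08991602 = 0.217840
  M+6: 0.32859144×0.49019602 + 0.411913×0.41988796 + 0.17212085×0.08991602 = 0.349508
  M+8: 0.411913×0.49019602 + 0.17212085×0.41988796 = 0.274190
  M+10: 0.17212085×0.49019602 = 0.084373
Scale to base peak (0.349508) = 100: 2.25 : 18.95 : 62.33 : 100.00 : 78.45 : 24.14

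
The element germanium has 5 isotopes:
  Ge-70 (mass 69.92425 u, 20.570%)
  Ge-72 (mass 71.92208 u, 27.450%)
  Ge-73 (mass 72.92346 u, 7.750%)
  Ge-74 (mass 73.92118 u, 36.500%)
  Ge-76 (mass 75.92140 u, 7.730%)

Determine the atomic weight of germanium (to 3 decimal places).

Weight each isotope mass by its fractional abundance: 0.20570 × 69.92425 + 0.27450 × 71.92208 + 0.07750 × 72.92346 + 0.36500 × 73.92118 + 0.07730 × 75.92140
= 14.383418 + 19.742611 + 5.651568 + 26.981231 + 5.868724 = 72.627552 u

72.628 u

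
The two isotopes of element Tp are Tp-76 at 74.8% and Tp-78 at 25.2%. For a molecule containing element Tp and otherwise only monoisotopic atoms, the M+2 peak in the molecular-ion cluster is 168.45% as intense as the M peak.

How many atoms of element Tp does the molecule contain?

For n independent Tp atoms, I(M+2)/I(M) = n · (abundance Tp-78) / (abundance Tp-76) = n · 0.252/0.748.
n = 1.6845 × 0.748/0.252 = 5.00 ≈ 5

5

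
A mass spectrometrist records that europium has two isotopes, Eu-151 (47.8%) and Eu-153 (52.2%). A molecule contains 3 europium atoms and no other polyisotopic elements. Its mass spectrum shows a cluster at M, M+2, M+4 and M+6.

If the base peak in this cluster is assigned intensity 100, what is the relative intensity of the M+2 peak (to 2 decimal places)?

91.57

Binomial terms of (0.478 + 0.522)^3: M 0.1092, M+2 0.3578, M+4 0.3907, M+6 0.1422 → M+4 is the base peak.
P(M+4) = C(3,2) × 0.478^1 × 0.522^2 = 3 × 0.4780 × 0.272484 = 0.390742 (base)
P(M+2) = C(3,1) × 0.478^2 × 0.522^1 = 3 × 0.228484 × 0.5220 = 0.357806
Relative intensity = 0.357806 / 0.390742 × 100 = 91.57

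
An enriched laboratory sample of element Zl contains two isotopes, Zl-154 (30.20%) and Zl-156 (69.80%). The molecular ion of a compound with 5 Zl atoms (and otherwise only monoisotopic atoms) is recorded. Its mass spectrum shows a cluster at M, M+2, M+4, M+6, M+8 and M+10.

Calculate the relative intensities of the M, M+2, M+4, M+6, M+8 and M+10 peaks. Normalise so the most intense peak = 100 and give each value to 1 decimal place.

0.7 : 8.1 : 37.4 : 86.5 : 100.0 : 46.2

Each Zl atom is independently Zl-154 (p = 0.3020) or Zl-156 (q = 0.6980); the cluster is the binomial expansion (p + q)^5.
P(M) = 0.3020^5 = 0.002512
P(M+2) = 5 × 0.3020^4 × 0.6980^1 = 0.029030
P(M+4) = 10 × 0.3020^3 × 0.6980^2 = 0.134194
P(M+6) = 10 × 0.3020^2 × 0.6980^3 = 0.310156
P(M+8) = 5 × 0.3020^1 × 0.6980^4 = 0.358425
P(M+10) = 0.6980^5 = 0.165683
The M+8 peak is largest (0.358425); scaling to 100 gives 0.7 : 8.1 : 37.4 : 86.5 : 100.0 : 46.2.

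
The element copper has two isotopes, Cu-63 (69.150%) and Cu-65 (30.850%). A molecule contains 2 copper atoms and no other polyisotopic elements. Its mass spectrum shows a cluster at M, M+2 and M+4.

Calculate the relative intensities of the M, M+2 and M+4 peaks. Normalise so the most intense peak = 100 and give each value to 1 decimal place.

Each Cu atom is independently Cu-63 (p = 0.69150) or Cu-65 (q = 0.30850); the cluster is the binomial expansion (p + q)^2.
P(M) = 0.69150^2 = 0.478172
P(M+2) = 2 × 0.69150^1 × 0.30850^1 = 0.426656
P(M+4) = 0.30850^2 = 0.095172
The M peak is largest (0.478172); scaling to 100 gives 100.0 : 89.2 : 19.9.

100.0 : 89.2 : 19.9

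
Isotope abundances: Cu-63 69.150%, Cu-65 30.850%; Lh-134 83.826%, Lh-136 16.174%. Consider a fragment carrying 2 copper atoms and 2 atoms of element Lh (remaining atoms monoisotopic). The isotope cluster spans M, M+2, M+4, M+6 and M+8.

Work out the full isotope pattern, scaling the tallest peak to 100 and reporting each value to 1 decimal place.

78.2 : 100.0 : 45.4 : 8.6 : 0.6

Copper pattern (n=2): 0.47817225 : 0.4266555 : 0.09517225
Element Lh pattern (n=2): 0.70267983 : 0.27116034 : 0.02615983
Convolve the two distributions (both contribute in 2-u steps):
  M: 0.47817225×0.70267983 = 0.336002
  M+2: 0.47817225×0.27116034 + 0.4266555×0.70267983 = 0.429464
  M+4: 0.47817225×0.02615983 + 0.4266555×0.27116034 + 0.09517225×0.70267983 = 0.195077
  M+6: 0.4266555×0.02615983 + 0.09517225×0.27116034 = 0.036968
  M+8: 0.09517225×0.02615983 = 0.002490
Scale to base peak (0.429464) = 100: 78.2 : 100.0 : 45.4 : 8.6 : 0.6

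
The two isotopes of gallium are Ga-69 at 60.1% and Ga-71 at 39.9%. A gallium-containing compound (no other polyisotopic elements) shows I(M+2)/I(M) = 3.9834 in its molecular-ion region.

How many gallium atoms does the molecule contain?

With n Ga atoms, P(M+2)/P(M) = C(n,1)·p^(n−1)q / p^n = n·q/p = n · 0.399/0.601.
n = 3.9834 × 0.601/0.399 = 6.00 ≈ 6

6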